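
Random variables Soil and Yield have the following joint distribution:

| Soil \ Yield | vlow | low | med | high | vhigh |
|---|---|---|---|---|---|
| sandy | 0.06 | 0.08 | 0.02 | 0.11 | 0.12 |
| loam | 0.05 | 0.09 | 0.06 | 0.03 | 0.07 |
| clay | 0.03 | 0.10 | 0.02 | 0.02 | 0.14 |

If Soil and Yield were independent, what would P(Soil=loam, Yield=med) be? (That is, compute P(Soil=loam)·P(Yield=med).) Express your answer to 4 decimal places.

0.0300

P(Soil=loam) = 0.05 + 0.09 + 0.06 + 0.03 + 0.07 = 0.30.
P(Yield=med) = 0.02 + 0.06 + 0.02 = 0.10.
Product: 0.30 × 0.10 = 0.0300.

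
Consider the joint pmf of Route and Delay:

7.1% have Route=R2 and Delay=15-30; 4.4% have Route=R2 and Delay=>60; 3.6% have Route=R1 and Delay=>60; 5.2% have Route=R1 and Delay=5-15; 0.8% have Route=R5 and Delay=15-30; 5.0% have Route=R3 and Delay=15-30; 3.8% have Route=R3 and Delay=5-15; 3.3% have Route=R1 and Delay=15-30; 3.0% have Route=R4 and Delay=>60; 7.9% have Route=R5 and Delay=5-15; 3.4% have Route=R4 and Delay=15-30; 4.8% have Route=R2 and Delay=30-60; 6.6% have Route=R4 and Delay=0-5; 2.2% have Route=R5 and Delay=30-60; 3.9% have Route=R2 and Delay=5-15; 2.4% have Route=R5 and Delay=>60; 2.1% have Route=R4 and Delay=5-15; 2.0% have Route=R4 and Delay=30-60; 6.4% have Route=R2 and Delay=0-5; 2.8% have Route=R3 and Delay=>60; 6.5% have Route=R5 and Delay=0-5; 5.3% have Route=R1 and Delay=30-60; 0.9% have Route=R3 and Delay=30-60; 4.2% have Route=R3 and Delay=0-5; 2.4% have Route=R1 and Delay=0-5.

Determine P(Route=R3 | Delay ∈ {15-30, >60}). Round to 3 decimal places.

P(Delay=15-30) = 0.033 + 0.071 + 0.050 + 0.034 + 0.008 = 0.196.
P(Delay=>60) = 0.036 + 0.044 + 0.028 + 0.030 + 0.024 = 0.162.
P(Delay ∈ {15-30, >60}) = 0.196 + 0.162 = 0.358; P(Route=R3, Delay ∈ {15-30, >60}) = 0.050 + 0.028 = 0.078.
P(Route=R3 | Delay ∈ {15-30, >60}) = 0.078/0.358 = 0.218.

0.218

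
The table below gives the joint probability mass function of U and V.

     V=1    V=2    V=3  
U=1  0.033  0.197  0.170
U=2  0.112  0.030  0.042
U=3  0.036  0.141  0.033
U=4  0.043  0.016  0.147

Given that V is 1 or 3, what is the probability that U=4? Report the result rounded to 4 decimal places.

P(V=1) = 0.033 + 0.112 + 0.036 + 0.043 = 0.224.
P(V=3) = 0.170 + 0.042 + 0.033 + 0.147 = 0.392.
P(V ∈ {1, 3}) = 0.224 + 0.392 = 0.616; P(U=4, V ∈ {1, 3}) = 0.043 + 0.147 = 0.190.
P(U=4 | V ∈ {1, 3}) = 0.190/0.616 = 0.3084.

0.3084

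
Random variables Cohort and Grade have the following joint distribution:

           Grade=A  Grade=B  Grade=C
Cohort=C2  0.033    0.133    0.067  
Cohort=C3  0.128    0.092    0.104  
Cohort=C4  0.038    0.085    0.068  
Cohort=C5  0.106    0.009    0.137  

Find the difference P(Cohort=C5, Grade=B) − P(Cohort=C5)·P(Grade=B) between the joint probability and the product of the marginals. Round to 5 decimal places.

P(Cohort=C5) = 0.106 + 0.009 + 0.137 = 0.252.
P(Grade=B) = 0.133 + 0.092 + 0.085 + 0.009 = 0.319.
P(Cohort=C5, Grade=B) − P(Cohort=C5)P(Grade=B) = 0.009 − 0.252×0.319 = -0.07139.

-0.07139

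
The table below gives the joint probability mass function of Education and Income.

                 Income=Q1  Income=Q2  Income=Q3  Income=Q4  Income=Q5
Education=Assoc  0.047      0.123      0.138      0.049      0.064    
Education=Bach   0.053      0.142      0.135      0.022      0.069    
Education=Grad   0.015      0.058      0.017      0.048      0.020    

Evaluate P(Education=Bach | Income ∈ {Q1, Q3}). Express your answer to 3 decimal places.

0.464

P(Income=Q1) = 0.047 + 0.053 + 0.015 = 0.115.
P(Income=Q3) = 0.138 + 0.135 + 0.017 = 0.290.
P(Income ∈ {Q1, Q3}) = 0.115 + 0.290 = 0.405; P(Education=Bach, Income ∈ {Q1, Q3}) = 0.053 + 0.135 = 0.188.
P(Education=Bach | Income ∈ {Q1, Q3}) = 0.188/0.405 = 0.464.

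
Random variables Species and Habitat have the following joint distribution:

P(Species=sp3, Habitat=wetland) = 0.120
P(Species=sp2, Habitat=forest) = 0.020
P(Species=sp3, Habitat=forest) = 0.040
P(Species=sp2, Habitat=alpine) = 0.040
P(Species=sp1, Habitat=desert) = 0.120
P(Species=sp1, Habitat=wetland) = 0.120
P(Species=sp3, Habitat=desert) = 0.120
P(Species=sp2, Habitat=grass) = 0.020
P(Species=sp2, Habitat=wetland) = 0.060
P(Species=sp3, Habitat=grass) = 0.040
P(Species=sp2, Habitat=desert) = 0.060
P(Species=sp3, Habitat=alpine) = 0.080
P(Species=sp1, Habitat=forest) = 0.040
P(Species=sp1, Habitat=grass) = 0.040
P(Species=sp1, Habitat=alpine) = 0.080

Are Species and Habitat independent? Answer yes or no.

yes

Every cell satisfies P(Species,Habitat) = P(Species)·P(Habitat). For instance P(Species=sp3) = 0.400, P(Habitat=alpine) = 0.200, and 0.400×0.200 = 0.080 matches the joint entry. So Species and Habitat are independent.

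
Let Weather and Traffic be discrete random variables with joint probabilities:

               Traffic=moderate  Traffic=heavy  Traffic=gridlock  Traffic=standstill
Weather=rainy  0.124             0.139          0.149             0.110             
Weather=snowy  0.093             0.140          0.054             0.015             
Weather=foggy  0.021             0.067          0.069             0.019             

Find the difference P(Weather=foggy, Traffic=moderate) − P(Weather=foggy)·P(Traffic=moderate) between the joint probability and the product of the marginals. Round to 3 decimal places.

P(Weather=foggy) = 0.021 + 0.067 + 0.069 + 0.019 = 0.176.
P(Traffic=moderate) = 0.124 + 0.093 + 0.021 = 0.238.
P(Weather=foggy, Traffic=moderate) − P(Weather=foggy)P(Traffic=moderate) = 0.021 − 0.176×0.238 = -0.021.

-0.021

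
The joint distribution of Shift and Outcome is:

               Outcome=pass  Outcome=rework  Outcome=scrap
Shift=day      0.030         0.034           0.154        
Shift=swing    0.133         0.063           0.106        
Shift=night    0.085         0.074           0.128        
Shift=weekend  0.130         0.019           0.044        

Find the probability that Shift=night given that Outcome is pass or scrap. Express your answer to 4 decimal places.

P(Outcome=pass) = 0.030 + 0.133 + 0.085 + 0.130 = 0.378.
P(Outcome=scrap) = 0.154 + 0.106 + 0.128 + 0.044 = 0.432.
P(Outcome ∈ {pass, scrap}) = 0.378 + 0.432 = 0.810; P(Shift=night, Outcome ∈ {pass, scrap}) = 0.085 + 0.128 = 0.213.
P(Shift=night | Outcome ∈ {pass, scrap}) = 0.213/0.810 = 0.2630.

0.2630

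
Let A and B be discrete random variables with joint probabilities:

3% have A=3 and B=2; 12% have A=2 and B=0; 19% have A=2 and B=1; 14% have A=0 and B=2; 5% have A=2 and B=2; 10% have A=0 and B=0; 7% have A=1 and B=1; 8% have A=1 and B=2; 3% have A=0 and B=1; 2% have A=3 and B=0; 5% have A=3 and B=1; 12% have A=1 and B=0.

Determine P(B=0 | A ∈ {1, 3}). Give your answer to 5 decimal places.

P(A=1) = 0.12 + 0.07 + 0.08 = 0.27.
P(A=3) = 0.02 + 0.05 + 0.03 = 0.10.
P(A ∈ {1, 3}) = 0.27 + 0.10 = 0.37; P(B=0, A ∈ {1, 3}) = 0.12 + 0.02 = 0.14.
P(B=0 | A ∈ {1, 3}) = 0.14/0.37 = 0.37838.

0.37838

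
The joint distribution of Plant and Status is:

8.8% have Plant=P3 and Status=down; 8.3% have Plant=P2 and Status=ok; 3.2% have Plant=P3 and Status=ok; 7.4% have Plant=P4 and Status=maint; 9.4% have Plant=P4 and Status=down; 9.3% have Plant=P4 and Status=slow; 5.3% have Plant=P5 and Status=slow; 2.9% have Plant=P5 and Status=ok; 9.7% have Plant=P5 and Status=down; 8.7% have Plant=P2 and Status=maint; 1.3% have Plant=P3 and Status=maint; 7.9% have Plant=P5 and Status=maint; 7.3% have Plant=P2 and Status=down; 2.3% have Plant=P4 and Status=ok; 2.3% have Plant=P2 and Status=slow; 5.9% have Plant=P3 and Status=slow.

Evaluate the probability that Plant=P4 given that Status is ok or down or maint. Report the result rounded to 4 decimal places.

0.2474

P(Status=ok) = 0.083 + 0.032 + 0.023 + 0.029 = 0.167.
P(Status=down) = 0.073 + 0.088 + 0.094 + 0.097 = 0.352.
P(Status=maint) = 0.087 + 0.013 + 0.074 + 0.079 = 0.253.
P(Status ∈ {ok, down, maint}) = 0.167 + 0.352 + 0.253 = 0.772; P(Plant=P4, Status ∈ {ok, down, maint}) = 0.023 + 0.094 + 0.074 = 0.191.
P(Plant=P4 | Status ∈ {ok, down, maint}) = 0.191/0.772 = 0.2474.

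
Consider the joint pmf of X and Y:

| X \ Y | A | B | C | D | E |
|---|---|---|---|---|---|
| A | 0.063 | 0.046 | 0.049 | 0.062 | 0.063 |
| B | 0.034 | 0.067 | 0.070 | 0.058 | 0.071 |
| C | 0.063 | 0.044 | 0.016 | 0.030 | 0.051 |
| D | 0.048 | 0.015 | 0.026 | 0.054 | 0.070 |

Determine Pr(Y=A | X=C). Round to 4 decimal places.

0.3088

P(X=C) = 0.063 + 0.044 + 0.016 + 0.030 + 0.051 = 0.204.
P(Y=A | X=C) = 0.063/0.204 = 0.3088.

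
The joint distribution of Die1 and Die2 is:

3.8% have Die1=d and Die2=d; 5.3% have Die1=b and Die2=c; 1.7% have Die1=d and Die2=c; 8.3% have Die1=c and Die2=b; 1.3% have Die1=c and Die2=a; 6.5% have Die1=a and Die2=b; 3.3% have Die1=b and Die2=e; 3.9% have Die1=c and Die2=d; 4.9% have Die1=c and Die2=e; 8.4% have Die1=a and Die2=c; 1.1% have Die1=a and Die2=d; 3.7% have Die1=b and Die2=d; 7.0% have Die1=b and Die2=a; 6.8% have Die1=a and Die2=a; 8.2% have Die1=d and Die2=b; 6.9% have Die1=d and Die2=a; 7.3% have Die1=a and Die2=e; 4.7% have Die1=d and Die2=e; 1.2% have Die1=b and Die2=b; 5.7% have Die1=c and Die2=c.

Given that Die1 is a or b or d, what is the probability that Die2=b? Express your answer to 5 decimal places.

P(Die1=a) = 0.068 + 0.065 + 0.084 + 0.011 + 0.073 = 0.301.
P(Die1=b) = 0.070 + 0.012 + 0.053 + 0.037 + 0.033 = 0.205.
P(Die1=d) = 0.069 + 0.082 + 0.017 + 0.038 + 0.047 = 0.253.
P(Die1 ∈ {a, b, d}) = 0.301 + 0.205 + 0.253 = 0.759; P(Die2=b, Die1 ∈ {a, b, d}) = 0.065 + 0.012 + 0.082 = 0.159.
P(Die2=b | Die1 ∈ {a, b, d}) = 0.159/0.759 = 0.20949.

0.20949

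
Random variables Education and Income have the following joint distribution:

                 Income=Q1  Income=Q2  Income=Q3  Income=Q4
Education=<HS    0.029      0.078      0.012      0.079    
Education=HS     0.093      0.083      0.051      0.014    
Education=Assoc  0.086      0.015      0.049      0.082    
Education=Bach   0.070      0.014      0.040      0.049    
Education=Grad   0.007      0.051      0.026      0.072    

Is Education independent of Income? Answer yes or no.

P(Education=HS) = 0.241 and P(Income=Q4) = 0.296, so their product is 0.07134, but P(Education=HS, Income=Q4) = 0.014. Since these differ, Education and Income are not independent.

no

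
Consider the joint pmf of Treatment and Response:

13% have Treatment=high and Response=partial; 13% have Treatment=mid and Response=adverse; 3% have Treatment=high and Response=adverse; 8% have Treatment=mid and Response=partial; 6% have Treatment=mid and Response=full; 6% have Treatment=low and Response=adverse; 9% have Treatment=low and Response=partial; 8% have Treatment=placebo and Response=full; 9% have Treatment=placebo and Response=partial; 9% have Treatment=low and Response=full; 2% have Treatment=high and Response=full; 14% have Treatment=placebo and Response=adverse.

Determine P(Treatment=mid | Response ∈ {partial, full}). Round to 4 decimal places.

0.2188

P(Response=partial) = 0.09 + 0.09 + 0.08 + 0.13 = 0.39.
P(Response=full) = 0.08 + 0.09 + 0.06 + 0.02 = 0.25.
P(Response ∈ {partial, full}) = 0.39 + 0.25 = 0.64; P(Treatment=mid, Response ∈ {partial, full}) = 0.08 + 0.06 = 0.14.
P(Treatment=mid | Response ∈ {partial, full}) = 0.14/0.64 = 0.2188.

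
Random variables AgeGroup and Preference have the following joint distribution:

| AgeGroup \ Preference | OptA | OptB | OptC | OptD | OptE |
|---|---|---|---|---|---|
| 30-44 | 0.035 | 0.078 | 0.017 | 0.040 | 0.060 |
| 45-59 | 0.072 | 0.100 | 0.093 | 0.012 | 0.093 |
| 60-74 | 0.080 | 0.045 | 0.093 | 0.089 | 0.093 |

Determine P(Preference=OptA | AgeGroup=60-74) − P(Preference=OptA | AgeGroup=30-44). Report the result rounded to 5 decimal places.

P(AgeGroup=60-74) = 0.080 + 0.045 + 0.093 + 0.089 + 0.093 = 0.400; P(Preference=OptA | AgeGroup=60-74) = 0.080/0.400 = 0.200000.
P(AgeGroup=30-44) = 0.035 + 0.078 + 0.017 + 0.040 + 0.060 = 0.230; P(Preference=OptA | AgeGroup=30-44) = 0.035/0.230 = 0.152174.
Difference = 0.04783.

0.04783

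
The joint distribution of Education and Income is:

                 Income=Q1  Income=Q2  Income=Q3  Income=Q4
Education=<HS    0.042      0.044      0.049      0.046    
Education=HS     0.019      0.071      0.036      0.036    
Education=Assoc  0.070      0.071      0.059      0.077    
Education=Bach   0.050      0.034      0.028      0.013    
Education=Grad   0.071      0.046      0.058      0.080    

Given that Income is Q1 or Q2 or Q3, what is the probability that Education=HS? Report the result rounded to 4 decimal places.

P(Income=Q1) = 0.042 + 0.019 + 0.070 + 0.050 + 0.071 = 0.252.
P(Income=Q2) = 0.044 + 0.071 + 0.071 + 0.034 + 0.046 = 0.266.
P(Income=Q3) = 0.049 + 0.036 + 0.059 + 0.028 + 0.058 = 0.230.
P(Income ∈ {Q1, Q2, Q3}) = 0.252 + 0.266 + 0.230 = 0.748; P(Education=HS, Income ∈ {Q1, Q2, Q3}) = 0.019 + 0.071 + 0.036 = 0.126.
P(Education=HS | Income ∈ {Q1, Q2, Q3}) = 0.126/0.748 = 0.1684.

0.1684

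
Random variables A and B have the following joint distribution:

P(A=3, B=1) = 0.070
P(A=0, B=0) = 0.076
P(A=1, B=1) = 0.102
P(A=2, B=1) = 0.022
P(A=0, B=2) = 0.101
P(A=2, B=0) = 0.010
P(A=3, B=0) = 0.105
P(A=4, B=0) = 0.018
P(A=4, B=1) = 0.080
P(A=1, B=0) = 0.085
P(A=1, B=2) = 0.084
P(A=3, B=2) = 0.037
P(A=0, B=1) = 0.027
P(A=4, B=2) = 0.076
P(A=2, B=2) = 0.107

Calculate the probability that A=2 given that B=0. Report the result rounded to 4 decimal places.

0.0340

P(B=0) = 0.076 + 0.085 + 0.010 + 0.105 + 0.018 = 0.294.
P(A=2 | B=0) = 0.010/0.294 = 0.0340.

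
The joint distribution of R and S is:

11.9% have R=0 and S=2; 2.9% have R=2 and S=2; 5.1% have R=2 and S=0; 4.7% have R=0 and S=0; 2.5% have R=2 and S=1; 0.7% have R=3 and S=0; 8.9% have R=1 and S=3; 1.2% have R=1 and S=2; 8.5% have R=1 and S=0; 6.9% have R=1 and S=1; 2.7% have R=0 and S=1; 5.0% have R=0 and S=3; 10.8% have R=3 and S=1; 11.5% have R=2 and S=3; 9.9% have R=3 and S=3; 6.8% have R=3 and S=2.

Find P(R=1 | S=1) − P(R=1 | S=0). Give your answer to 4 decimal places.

-0.1461

P(S=1) = 0.027 + 0.069 + 0.025 + 0.108 = 0.229; P(R=1 | S=1) = 0.069/0.229 = 0.30131.
P(S=0) = 0.047 + 0.085 + 0.051 + 0.007 = 0.190; P(R=1 | S=0) = 0.085/0.190 = 0.44737.
Difference = -0.1461.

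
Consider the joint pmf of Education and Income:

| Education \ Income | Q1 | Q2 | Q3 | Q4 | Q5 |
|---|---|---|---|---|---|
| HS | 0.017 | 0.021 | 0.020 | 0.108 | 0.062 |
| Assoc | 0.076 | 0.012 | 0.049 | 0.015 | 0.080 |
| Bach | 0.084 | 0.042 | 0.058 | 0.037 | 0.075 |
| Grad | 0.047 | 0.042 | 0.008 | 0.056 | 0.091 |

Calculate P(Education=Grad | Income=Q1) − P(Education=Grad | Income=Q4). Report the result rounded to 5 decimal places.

P(Income=Q1) = 0.017 + 0.076 + 0.084 + 0.047 = 0.224; P(Education=Grad | Income=Q1) = 0.047/0.224 = 0.209821.
P(Income=Q4) = 0.108 + 0.015 + 0.037 + 0.056 = 0.216; P(Education=Grad | Income=Q4) = 0.056/0.216 = 0.259259.
Difference = -0.04944.

-0.04944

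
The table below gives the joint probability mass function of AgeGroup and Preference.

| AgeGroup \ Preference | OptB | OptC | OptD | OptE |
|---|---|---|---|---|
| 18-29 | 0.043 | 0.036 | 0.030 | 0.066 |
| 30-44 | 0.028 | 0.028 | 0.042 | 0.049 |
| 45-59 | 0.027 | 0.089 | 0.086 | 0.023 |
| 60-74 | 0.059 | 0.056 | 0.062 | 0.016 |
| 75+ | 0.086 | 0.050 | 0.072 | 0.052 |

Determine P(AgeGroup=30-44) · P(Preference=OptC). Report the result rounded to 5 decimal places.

P(AgeGroup=30-44) = 0.028 + 0.028 + 0.042 + 0.049 = 0.147.
P(Preference=OptC) = 0.036 + 0.028 + 0.089 + 0.056 + 0.050 = 0.259.
Product: 0.147 × 0.259 = 0.03807.

0.03807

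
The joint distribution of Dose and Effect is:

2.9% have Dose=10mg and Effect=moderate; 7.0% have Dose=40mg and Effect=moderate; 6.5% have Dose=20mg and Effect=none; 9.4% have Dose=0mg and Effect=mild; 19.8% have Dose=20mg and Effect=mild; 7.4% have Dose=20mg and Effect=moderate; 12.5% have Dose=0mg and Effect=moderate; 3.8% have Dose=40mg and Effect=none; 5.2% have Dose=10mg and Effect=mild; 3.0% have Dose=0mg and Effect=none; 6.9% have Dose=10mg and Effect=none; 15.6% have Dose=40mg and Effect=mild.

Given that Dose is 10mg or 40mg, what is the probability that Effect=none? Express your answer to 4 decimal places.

0.2585

P(Dose=10mg) = 0.069 + 0.052 + 0.029 = 0.150.
P(Dose=40mg) = 0.038 + 0.156 + 0.070 = 0.264.
P(Dose ∈ {10mg, 40mg}) = 0.150 + 0.264 = 0.414; P(Effect=none, Dose ∈ {10mg, 40mg}) = 0.069 + 0.038 = 0.107.
P(Effect=none | Dose ∈ {10mg, 40mg}) = 0.107/0.414 = 0.2585.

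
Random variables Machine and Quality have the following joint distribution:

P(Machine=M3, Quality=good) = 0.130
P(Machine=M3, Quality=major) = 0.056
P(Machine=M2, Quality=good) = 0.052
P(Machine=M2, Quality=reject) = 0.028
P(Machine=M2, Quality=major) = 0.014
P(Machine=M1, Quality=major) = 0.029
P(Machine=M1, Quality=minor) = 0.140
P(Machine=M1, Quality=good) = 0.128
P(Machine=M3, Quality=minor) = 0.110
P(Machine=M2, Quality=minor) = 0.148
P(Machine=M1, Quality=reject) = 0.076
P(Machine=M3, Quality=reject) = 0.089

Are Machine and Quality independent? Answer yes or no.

P(Machine=M2) = 0.242 and P(Quality=minor) = 0.398, so their product is 0.09632, but P(Machine=M2, Quality=minor) = 0.148. Since these differ, Machine and Quality are not independent.

no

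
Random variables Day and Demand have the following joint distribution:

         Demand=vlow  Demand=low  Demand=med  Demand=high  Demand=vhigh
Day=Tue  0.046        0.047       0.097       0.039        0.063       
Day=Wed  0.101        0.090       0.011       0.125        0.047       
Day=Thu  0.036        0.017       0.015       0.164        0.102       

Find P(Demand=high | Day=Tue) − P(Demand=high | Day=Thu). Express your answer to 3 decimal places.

P(Day=Tue) = 0.046 + 0.047 + 0.097 + 0.039 + 0.063 = 0.292; P(Demand=high | Day=Tue) = 0.039/0.292 = 0.1336.
P(Day=Thu) = 0.036 + 0.017 + 0.015 + 0.164 + 0.102 = 0.334; P(Demand=high | Day=Thu) = 0.164/0.334 = 0.4910.
Difference = -0.357.

-0.357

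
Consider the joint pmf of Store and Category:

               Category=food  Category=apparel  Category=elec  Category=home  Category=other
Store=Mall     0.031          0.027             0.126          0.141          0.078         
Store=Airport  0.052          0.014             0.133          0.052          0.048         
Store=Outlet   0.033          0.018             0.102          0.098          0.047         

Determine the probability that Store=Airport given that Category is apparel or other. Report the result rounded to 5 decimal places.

P(Category=apparel) = 0.027 + 0.014 + 0.018 = 0.059.
P(Category=other) = 0.078 + 0.048 + 0.047 = 0.173.
P(Category ∈ {apparel, other}) = 0.059 + 0.173 = 0.232; P(Store=Airport, Category ∈ {apparel, other}) = 0.014 + 0.048 = 0.062.
P(Store=Airport | Category ∈ {apparel, other}) = 0.062/0.232 = 0.26724.

0.26724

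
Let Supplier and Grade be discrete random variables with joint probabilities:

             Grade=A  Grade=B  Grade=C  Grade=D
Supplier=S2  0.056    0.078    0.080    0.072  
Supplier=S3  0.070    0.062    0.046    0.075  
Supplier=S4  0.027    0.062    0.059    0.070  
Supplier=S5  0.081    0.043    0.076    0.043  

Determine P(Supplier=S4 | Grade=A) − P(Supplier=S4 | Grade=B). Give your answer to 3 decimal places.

P(Grade=A) = 0.056 + 0.070 + 0.027 + 0.081 = 0.234; P(Supplier=S4 | Grade=A) = 0.027/0.234 = 0.1154.
P(Grade=B) = 0.078 + 0.062 + 0.062 + 0.043 = 0.245; P(Supplier=S4 | Grade=B) = 0.062/0.245 = 0.2531.
Difference = -0.138.

-0.138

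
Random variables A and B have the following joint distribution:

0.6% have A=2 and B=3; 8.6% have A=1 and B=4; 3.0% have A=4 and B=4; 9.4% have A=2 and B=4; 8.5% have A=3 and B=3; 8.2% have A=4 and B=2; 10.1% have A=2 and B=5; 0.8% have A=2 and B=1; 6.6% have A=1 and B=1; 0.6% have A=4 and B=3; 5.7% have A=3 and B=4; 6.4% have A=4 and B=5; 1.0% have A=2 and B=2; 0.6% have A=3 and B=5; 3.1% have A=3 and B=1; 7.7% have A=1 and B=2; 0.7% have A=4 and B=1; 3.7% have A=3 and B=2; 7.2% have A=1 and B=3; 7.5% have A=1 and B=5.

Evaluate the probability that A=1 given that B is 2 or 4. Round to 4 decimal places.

P(B=2) = 0.077 + 0.010 + 0.037 + 0.082 = 0.206.
P(B=4) = 0.086 + 0.094 + 0.057 + 0.030 = 0.267.
P(B ∈ {2, 4}) = 0.206 + 0.267 = 0.473; P(A=1, B ∈ {2, 4}) = 0.077 + 0.086 = 0.163.
P(A=1 | B ∈ {2, 4}) = 0.163/0.473 = 0.3446.

0.3446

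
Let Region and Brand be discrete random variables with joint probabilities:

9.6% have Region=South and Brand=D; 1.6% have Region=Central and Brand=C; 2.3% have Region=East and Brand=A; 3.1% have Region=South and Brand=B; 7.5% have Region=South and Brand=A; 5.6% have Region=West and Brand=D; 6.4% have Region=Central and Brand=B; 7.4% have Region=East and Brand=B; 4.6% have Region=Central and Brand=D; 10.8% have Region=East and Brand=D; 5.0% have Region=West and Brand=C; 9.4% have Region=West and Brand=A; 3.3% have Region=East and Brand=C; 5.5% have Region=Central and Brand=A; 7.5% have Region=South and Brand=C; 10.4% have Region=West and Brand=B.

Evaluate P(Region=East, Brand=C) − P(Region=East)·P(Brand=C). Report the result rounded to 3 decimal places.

P(Region=East) = 0.023 + 0.074 + 0.033 + 0.108 = 0.238.
P(Brand=C) = 0.075 + 0.033 + 0.050 + 0.016 = 0.174.
P(Region=East, Brand=C) − P(Region=East)P(Brand=C) = 0.033 − 0.238×0.174 = -0.008.

-0.008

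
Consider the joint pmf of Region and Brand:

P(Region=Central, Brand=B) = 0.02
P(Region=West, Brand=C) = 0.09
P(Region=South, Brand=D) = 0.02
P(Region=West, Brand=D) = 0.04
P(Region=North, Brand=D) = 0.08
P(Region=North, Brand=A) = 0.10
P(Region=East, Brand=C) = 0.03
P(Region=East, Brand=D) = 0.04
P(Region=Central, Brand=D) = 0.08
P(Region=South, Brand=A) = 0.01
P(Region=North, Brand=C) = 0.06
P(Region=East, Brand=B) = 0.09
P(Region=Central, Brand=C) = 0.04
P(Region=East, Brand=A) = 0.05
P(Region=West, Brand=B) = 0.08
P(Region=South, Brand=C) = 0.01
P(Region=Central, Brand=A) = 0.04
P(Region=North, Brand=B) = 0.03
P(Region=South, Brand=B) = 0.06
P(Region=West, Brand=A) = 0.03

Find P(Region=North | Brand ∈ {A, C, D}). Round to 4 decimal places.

P(Brand=A) = 0.10 + 0.01 + 0.05 + 0.03 + 0.04 = 0.23.
P(Brand=C) = 0.06 + 0.01 + 0.03 + 0.09 + 0.04 = 0.23.
P(Brand=D) = 0.08 + 0.02 + 0.04 + 0.04 + 0.08 = 0.26.
P(Brand ∈ {A, C, D}) = 0.23 + 0.23 + 0.26 = 0.72; P(Region=North, Brand ∈ {A, C, D}) = 0.10 + 0.06 + 0.08 = 0.24.
P(Region=North | Brand ∈ {A, C, D}) = 0.24/0.72 = 0.3333.

0.3333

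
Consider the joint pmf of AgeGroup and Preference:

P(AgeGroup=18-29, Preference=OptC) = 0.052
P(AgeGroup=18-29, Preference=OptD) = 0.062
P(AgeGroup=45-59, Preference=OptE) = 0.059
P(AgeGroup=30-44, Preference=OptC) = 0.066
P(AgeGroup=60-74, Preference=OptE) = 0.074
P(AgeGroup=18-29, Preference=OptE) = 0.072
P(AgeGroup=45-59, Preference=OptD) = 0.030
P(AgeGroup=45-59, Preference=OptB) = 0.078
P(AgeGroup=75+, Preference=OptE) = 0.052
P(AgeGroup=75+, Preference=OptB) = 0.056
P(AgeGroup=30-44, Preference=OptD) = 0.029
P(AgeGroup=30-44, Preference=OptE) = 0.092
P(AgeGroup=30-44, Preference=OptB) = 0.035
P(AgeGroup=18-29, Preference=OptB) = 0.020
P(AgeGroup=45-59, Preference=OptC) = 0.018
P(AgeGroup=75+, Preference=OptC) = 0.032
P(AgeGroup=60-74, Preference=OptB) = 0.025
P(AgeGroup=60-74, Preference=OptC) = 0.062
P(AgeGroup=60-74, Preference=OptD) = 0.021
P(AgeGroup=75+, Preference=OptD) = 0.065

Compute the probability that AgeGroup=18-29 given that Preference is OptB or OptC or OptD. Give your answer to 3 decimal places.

P(Preference=OptB) = 0.020 + 0.035 + 0.078 + 0.025 + 0.056 = 0.214.
P(Preference=OptC) = 0.052 + 0.066 + 0.018 + 0.062 + 0.032 = 0.230.
P(Preference=OptD) = 0.062 + 0.029 + 0.030 + 0.021 + 0.065 = 0.207.
P(Preference ∈ {OptB, OptC, OptD}) = 0.214 + 0.230 + 0.207 = 0.651; P(AgeGroup=18-29, Preference ∈ {OptB, OptC, OptD}) = 0.020 + 0.052 + 0.062 = 0.134.
P(AgeGroup=18-29 | Preference ∈ {OptB, OptC, OptD}) = 0.134/0.651 = 0.206.

0.206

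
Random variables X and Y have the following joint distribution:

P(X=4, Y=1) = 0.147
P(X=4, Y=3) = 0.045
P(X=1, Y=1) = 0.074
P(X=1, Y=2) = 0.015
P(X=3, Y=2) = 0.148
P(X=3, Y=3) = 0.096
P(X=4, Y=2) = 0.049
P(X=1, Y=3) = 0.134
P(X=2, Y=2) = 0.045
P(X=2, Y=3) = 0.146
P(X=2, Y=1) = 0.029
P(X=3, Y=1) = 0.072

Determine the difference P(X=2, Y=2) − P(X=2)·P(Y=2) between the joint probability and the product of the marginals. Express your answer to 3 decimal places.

-0.012

P(X=2) = 0.029 + 0.045 + 0.146 = 0.220.
P(Y=2) = 0.015 + 0.045 + 0.148 + 0.049 = 0.257.
P(X=2, Y=2) − P(X=2)P(Y=2) = 0.045 − 0.220×0.257 = -0.012.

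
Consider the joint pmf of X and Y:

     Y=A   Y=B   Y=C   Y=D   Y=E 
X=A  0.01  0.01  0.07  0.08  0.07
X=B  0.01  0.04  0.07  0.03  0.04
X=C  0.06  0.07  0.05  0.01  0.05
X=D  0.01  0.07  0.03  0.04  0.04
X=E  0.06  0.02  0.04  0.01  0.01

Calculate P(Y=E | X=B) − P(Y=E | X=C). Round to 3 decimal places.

0.002

P(X=B) = 0.01 + 0.04 + 0.07 + 0.03 + 0.04 = 0.19; P(Y=E | X=B) = 0.04/0.19 = 0.2105.
P(X=C) = 0.06 + 0.07 + 0.05 + 0.01 + 0.05 = 0.24; P(Y=E | X=C) = 0.05/0.24 = 0.2083.
Difference = 0.002.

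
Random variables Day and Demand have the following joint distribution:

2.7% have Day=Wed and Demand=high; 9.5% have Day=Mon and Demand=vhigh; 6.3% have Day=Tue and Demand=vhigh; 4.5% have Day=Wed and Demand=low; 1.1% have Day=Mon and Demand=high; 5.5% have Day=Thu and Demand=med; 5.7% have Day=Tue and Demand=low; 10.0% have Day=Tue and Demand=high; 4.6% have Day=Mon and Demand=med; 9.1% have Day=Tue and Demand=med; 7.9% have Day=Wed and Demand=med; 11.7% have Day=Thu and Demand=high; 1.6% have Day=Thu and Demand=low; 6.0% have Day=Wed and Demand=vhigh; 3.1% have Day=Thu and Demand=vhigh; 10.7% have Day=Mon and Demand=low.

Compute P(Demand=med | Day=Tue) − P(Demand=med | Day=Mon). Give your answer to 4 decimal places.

0.1150

P(Day=Tue) = 0.057 + 0.091 + 0.100 + 0.063 = 0.311; P(Demand=med | Day=Tue) = 0.091/0.311 = 0.29260.
P(Day=Mon) = 0.107 + 0.046 + 0.011 + 0.095 = 0.259; P(Demand=med | Day=Mon) = 0.046/0.259 = 0.17761.
Difference = 0.1150.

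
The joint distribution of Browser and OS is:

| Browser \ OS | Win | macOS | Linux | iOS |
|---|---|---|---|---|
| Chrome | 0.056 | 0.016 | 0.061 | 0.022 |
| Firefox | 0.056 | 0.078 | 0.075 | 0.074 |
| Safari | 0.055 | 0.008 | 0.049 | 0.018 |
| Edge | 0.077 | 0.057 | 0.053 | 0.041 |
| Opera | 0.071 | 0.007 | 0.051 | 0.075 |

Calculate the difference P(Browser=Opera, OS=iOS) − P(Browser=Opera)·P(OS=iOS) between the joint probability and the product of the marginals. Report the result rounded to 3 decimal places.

0.028

P(Browser=Opera) = 0.071 + 0.007 + 0.051 + 0.075 = 0.204.
P(OS=iOS) = 0.022 + 0.074 + 0.018 + 0.041 + 0.075 = 0.230.
P(Browser=Opera, OS=iOS) − P(Browser=Opera)P(OS=iOS) = 0.075 − 0.204×0.230 = 0.028.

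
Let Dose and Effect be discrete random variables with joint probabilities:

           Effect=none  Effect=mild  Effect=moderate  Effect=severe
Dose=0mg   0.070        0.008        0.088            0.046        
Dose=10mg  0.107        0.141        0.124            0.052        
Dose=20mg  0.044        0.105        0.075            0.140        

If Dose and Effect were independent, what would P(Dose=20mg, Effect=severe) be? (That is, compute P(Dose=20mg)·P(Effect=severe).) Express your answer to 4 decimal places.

P(Dose=20mg) = 0.044 + 0.105 + 0.075 + 0.140 = 0.364.
P(Effect=severe) = 0.046 + 0.052 + 0.140 = 0.238.
Product: 0.364 × 0.238 = 0.0866.

0.0866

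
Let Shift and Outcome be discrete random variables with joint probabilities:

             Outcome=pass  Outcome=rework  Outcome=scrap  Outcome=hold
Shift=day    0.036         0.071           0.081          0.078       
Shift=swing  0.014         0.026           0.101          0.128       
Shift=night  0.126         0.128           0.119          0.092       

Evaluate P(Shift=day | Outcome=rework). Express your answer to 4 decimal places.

P(Outcome=rework) = 0.071 + 0.026 + 0.128 = 0.225.
P(Shift=day | Outcome=rework) = 0.071/0.225 = 0.3156.

0.3156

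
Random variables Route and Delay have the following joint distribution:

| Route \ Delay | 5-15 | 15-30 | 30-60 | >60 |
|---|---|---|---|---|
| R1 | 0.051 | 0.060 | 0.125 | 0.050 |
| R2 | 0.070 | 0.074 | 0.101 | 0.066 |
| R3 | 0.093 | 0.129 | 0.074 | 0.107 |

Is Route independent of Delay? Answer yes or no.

P(Route=R3) = 0.403 and P(Delay=30-60) = 0.300, so their product is 0.12090, but P(Route=R3, Delay=30-60) = 0.074. Since these differ, Route and Delay are not independent.

no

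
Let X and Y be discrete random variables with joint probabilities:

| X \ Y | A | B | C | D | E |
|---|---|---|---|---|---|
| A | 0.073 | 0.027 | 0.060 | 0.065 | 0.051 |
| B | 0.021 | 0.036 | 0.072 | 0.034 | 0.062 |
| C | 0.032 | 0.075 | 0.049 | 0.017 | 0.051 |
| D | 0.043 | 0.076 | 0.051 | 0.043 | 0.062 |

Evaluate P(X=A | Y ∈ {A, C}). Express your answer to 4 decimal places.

0.3317

P(Y=A) = 0.073 + 0.021 + 0.032 + 0.043 = 0.169.
P(Y=C) = 0.060 + 0.072 + 0.049 + 0.051 = 0.232.
P(Y ∈ {A, C}) = 0.169 + 0.232 = 0.401; P(X=A, Y ∈ {A, C}) = 0.073 + 0.060 = 0.133.
P(X=A | Y ∈ {A, C}) = 0.133/0.401 = 0.3317.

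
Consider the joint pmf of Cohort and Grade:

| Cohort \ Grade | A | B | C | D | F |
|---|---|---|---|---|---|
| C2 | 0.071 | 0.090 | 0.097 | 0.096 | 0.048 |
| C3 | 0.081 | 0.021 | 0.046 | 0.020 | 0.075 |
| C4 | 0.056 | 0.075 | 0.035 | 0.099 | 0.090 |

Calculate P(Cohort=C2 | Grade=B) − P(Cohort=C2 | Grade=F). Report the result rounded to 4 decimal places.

0.2585

P(Grade=B) = 0.090 + 0.021 + 0.075 = 0.186; P(Cohort=C2 | Grade=B) = 0.090/0.186 = 0.48387.
P(Grade=F) = 0.048 + 0.075 + 0.090 = 0.213; P(Cohort=C2 | Grade=F) = 0.048/0.213 = 0.22535.
Difference = 0.2585.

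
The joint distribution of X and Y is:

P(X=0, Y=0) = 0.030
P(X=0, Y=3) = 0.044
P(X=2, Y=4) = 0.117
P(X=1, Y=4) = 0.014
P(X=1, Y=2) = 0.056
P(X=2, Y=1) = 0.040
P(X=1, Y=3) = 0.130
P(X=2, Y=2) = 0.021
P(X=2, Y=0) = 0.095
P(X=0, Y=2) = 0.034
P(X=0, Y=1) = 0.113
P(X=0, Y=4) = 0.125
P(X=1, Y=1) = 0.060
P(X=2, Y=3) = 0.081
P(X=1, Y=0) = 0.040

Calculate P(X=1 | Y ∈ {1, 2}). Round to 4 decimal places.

P(Y=1) = 0.113 + 0.060 + 0.040 = 0.213.
P(Y=2) = 0.034 + 0.056 + 0.021 = 0.111.
P(Y ∈ {1, 2}) = 0.213 + 0.111 = 0.324; P(X=1, Y ∈ {1, 2}) = 0.060 + 0.056 = 0.116.
P(X=1 | Y ∈ {1, 2}) = 0.116/0.324 = 0.3580.

0.3580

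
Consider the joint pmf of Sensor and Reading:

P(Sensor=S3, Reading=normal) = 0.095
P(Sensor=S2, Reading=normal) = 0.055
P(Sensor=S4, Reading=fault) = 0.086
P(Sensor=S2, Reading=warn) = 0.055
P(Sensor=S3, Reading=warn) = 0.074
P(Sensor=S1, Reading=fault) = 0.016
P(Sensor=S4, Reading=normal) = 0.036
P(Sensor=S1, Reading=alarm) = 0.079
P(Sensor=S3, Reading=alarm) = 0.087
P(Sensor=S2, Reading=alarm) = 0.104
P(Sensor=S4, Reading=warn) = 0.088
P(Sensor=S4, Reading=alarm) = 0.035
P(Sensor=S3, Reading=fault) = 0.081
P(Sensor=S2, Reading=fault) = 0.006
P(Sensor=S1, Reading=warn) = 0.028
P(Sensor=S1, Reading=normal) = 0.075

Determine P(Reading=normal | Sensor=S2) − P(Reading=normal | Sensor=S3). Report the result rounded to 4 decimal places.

-0.0319

P(Sensor=S2) = 0.055 + 0.055 + 0.104 + 0.006 = 0.220; P(Reading=normal | Sensor=S2) = 0.055/0.220 = 0.25000.
P(Sensor=S3) = 0.095 + 0.074 + 0.087 + 0.081 = 0.337; P(Reading=normal | Sensor=S3) = 0.095/0.337 = 0.28190.
Difference = -0.0319.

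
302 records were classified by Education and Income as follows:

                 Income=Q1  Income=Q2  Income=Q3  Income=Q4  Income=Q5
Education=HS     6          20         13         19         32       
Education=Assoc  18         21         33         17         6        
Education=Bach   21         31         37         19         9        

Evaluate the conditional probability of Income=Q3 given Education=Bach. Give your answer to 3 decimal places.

Total with Education=Bach: 21 + 31 + 37 + 19 + 9 = 117.
P(Income=Q3 | Education=Bach) = 37/117 = 0.316.

0.316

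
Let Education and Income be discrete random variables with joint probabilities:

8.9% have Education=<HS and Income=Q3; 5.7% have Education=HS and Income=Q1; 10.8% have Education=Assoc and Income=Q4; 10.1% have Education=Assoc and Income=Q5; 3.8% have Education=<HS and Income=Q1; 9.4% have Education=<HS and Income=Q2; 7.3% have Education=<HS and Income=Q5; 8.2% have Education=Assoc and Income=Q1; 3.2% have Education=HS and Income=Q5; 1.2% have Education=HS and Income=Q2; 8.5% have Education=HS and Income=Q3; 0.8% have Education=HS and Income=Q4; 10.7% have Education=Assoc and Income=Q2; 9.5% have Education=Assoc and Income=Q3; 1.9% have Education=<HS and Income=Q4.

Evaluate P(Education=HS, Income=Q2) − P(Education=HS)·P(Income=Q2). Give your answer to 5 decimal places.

P(Education=HS) = 0.057 + 0.012 + 0.085 + 0.008 + 0.032 = 0.194.
P(Income=Q2) = 0.094 + 0.012 + 0.107 = 0.213.
P(Education=HS, Income=Q2) − P(Education=HS)P(Income=Q2) = 0.012 − 0.194×0.213 = -0.02932.

-0.02932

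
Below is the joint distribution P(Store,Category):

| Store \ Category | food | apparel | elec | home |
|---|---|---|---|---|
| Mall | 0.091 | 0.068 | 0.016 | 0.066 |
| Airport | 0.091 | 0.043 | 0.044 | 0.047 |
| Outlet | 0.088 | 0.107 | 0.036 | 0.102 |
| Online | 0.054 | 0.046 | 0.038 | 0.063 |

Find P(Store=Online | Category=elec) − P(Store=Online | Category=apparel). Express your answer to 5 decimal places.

P(Category=elec) = 0.016 + 0.044 + 0.036 + 0.038 = 0.134; P(Store=Online | Category=elec) = 0.038/0.134 = 0.283582.
P(Category=apparel) = 0.068 + 0.043 + 0.107 + 0.046 = 0.264; P(Store=Online | Category=apparel) = 0.046/0.264 = 0.174242.
Difference = 0.10934.

0.10934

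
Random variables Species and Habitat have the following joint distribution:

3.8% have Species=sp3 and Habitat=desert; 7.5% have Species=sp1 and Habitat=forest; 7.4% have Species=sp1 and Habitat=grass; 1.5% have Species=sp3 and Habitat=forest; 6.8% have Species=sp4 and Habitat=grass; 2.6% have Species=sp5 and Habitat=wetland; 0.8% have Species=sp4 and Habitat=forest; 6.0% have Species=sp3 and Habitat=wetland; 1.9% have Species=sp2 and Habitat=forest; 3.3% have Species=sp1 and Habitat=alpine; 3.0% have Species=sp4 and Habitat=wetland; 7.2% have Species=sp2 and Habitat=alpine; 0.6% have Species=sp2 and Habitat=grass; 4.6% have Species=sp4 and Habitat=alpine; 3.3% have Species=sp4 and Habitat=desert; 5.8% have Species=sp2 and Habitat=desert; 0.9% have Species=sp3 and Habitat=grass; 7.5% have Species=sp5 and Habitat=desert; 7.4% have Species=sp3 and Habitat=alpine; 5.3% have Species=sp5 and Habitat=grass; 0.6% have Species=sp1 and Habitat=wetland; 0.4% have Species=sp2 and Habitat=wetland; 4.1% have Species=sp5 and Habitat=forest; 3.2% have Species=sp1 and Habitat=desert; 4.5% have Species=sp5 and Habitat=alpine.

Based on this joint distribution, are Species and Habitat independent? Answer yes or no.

no

P(Species=sp1) = 0.220 and P(Habitat=forest) = 0.158, so their product is 0.03476, but P(Species=sp1, Habitat=forest) = 0.075. Since these differ, Species and Habitat are not independent.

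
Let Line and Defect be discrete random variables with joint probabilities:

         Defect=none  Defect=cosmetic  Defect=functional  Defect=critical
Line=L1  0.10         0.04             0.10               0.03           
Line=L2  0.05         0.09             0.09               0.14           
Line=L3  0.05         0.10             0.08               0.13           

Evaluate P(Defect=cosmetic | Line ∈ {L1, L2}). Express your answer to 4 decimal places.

0.2031

P(Line=L1) = 0.10 + 0.04 + 0.10 + 0.03 = 0.27.
P(Line=L2) = 0.05 + 0.09 + 0.09 + 0.14 = 0.37.
P(Line ∈ {L1, L2}) = 0.27 + 0.37 = 0.64; P(Defect=cosmetic, Line ∈ {L1, L2}) = 0.04 + 0.09 = 0.13.
P(Defect=cosmetic | Line ∈ {L1, L2}) = 0.13/0.64 = 0.2031.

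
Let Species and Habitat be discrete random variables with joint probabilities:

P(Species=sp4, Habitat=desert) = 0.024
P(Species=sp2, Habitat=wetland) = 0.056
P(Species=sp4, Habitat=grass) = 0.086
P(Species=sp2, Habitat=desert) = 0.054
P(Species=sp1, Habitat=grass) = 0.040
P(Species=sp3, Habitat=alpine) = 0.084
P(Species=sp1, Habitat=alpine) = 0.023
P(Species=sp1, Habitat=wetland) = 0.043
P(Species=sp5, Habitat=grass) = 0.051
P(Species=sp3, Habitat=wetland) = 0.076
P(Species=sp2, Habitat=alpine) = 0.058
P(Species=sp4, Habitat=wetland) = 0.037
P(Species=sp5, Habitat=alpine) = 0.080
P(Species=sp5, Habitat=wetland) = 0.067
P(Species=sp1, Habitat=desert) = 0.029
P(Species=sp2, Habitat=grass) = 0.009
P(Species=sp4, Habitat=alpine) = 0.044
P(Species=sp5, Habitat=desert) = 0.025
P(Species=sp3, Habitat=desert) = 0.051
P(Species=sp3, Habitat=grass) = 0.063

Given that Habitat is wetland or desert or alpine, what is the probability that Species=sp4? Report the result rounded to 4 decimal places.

P(Habitat=wetland) = 0.043 + 0.056 + 0.076 + 0.037 + 0.067 = 0.279.
P(Habitat=desert) = 0.029 + 0.054 + 0.051 + 0.024 + 0.025 = 0.183.
P(Habitat=alpine) = 0.023 + 0.058 + 0.084 + 0.044 + 0.080 = 0.289.
P(Habitat ∈ {wetland, desert, alpine}) = 0.279 + 0.183 + 0.289 = 0.751; P(Species=sp4, Habitat ∈ {wetland, desert, alpine}) = 0.037 + 0.024 + 0.044 = 0.105.
P(Species=sp4 | Habitat ∈ {wetland, desert, alpine}) = 0.105/0.751 = 0.1398.

0.1398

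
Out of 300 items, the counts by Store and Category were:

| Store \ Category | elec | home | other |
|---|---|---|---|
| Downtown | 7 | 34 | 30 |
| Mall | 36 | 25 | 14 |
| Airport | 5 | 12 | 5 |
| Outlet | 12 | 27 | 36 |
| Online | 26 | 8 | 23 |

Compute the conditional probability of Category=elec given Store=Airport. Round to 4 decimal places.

0.2273

Total with Store=Airport: 5 + 12 + 5 = 22.
P(Category=elec | Store=Airport) = 5/22 = 0.2273.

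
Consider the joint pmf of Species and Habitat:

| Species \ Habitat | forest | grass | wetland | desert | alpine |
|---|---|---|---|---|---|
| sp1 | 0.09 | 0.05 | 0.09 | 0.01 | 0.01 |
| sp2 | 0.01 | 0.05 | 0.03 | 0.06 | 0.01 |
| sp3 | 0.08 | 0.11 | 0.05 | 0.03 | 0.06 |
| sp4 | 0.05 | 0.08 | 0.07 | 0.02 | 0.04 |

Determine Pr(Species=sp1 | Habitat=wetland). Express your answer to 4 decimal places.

P(Habitat=wetland) = 0.09 + 0.03 + 0.05 + 0.07 = 0.24.
P(Species=sp1 | Habitat=wetland) = 0.09/0.24 = 0.3750.

0.3750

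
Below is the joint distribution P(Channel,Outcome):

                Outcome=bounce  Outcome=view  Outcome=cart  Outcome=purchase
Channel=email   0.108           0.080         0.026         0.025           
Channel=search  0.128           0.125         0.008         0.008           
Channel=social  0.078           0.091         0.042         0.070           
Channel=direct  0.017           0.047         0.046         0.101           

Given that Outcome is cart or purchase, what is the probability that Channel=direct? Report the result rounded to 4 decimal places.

P(Outcome=cart) = 0.026 + 0.008 + 0.042 + 0.046 = 0.122.
P(Outcome=purchase) = 0.025 + 0.008 + 0.070 + 0.101 = 0.204.
P(Outcome ∈ {cart, purchase}) = 0.122 + 0.204 = 0.326; P(Channel=direct, Outcome ∈ {cart, purchase}) = 0.046 + 0.101 = 0.147.
P(Channel=direct | Outcome ∈ {cart, purchase}) = 0.147/0.326 = 0.4509.

0.4509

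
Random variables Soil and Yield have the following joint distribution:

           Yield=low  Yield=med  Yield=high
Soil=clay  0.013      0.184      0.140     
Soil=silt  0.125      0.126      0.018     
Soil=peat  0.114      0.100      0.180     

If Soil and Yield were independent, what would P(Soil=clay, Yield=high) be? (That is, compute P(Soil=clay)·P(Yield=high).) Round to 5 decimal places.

P(Soil=clay) = 0.013 + 0.184 + 0.140 = 0.337.
P(Yield=high) = 0.140 + 0.018 + 0.180 = 0.338.
Product: 0.337 × 0.338 = 0.11391.

0.11391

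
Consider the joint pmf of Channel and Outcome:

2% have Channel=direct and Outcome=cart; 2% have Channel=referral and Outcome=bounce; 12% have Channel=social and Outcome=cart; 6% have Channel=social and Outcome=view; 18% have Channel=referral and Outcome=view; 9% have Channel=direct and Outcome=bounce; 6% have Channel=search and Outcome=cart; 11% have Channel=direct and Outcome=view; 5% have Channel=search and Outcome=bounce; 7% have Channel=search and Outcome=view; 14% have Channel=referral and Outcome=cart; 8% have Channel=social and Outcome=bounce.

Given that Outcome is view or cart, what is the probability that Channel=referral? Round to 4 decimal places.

P(Outcome=view) = 0.07 + 0.06 + 0.11 + 0.18 = 0.42.
P(Outcome=cart) = 0.06 + 0.12 + 0.02 + 0.14 = 0.34.
P(Outcome ∈ {view, cart}) = 0.42 + 0.34 = 0.76; P(Channel=referral, Outcome ∈ {view, cart}) = 0.18 + 0.14 = 0.32.
P(Channel=referral | Outcome ∈ {view, cart}) = 0.32/0.76 = 0.4211.

0.4211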